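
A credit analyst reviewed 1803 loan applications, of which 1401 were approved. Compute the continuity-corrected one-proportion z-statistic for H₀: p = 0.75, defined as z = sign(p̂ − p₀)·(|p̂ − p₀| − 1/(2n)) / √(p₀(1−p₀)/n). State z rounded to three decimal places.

With x = 1401 successes in n = 1803, p̂ = 0.77704. p̂ − p₀ = 0.027038.
1/(2n) = 0.000277.
Corrected numerator: |0.027038| − 0.000277 = 0.026761.
Under H₀, SE = √(p₀(1−p₀)/n) = √(0.75·0.25/1803) = √0.000103993 = 0.010198.
z = (+)0.026761/0.010198 = 2.624.

z = 2.624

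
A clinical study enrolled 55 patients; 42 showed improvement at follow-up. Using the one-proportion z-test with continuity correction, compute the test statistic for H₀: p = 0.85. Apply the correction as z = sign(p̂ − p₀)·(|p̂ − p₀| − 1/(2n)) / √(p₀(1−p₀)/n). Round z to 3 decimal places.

The sample proportion is 42/55 = 0.76364. p̂ − p₀ = -0.086364.
Continuity correction 1/(2n) = 1/110 = 0.009091.
Corrected numerator: |-0.086364| − 0.009091 = 0.077273.
Under H₀, SE = √(p₀(1−p₀)/n) = √(0.85·0.15/55) = √0.002318182 = 0.048148.
z = −0.077273/0.048148 = -1.605.

z = -1.605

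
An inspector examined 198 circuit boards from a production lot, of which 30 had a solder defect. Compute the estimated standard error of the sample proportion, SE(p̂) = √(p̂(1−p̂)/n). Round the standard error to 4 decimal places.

p̂ = 30/198 = 0.15152.
p̂(1−p̂) = 0.15152·0.84848 = 0.128562.
Dividing by n and taking the root: √0.000649303 = 0.0255.

SE = 0.0255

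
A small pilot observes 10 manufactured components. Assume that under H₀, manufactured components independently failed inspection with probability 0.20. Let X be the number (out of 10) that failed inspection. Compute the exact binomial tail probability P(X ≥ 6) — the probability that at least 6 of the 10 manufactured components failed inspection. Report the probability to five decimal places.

X ~ Binomial(n=10, p=0.20).
P(X ≥ 6) = Σ_{j=6}^{10} C(10,j)·0.20^j·0.80^{10−j}.
= 0.005505 + 0.000786 + 0.000074 + 0.000004 + 0.000000 = 0.00637.

P = 0.00637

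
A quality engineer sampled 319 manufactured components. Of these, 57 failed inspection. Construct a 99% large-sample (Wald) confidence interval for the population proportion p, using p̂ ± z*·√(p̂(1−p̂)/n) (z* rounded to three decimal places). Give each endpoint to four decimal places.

(0.1234, 0.2339)

With x = 57 successes in n = 319, p̂ = 0.17868.
SE = √(p̂(1−p̂)/n) = √(0.146756/319) = 0.021449.
For 99% confidence, z* = 2.576.
Margin = 2.576·0.021449 = 0.05525.
So the interval runs from 0.1234 to 0.2339.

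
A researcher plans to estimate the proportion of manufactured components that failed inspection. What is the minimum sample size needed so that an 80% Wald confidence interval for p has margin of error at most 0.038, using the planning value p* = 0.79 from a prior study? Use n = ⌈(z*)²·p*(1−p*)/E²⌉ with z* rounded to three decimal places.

n = 189

For 80% confidence, z* = 1.282.
p*(1−p*) = 0.79·0.21 = 0.1659.
Required n before rounding: 1.643524 × 0.1659 / 0.038² = 188.823.
Rounding up, n = 189.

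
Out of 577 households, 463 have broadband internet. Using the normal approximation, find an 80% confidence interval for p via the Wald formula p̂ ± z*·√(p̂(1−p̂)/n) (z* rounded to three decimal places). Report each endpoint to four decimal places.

(0.7812, 0.8237)

p̂ = 463/577 = 0.80243.
Standard error of p̂: √(0.158538/577) = √0.000274763 = 0.016576.
z* = 1.282 at the 80% level.
Margin = 1.282·0.016576 = 0.02125.
Interval: 0.80243 ± 0.02125 → (0.7812, 0.8237).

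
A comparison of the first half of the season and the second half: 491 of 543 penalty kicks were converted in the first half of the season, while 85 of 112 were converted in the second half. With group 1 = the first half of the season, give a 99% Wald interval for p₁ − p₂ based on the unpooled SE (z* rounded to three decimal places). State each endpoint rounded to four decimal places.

p̂₁ = 0.90424, p̂₂ = 0.75893, so the observed difference is 0.14531.
SE = √(0.000159472 + 0.001633536) = √0.001793008 = 0.042344.
The 99% critical value is z* = 2.576. Margin of error = 0.10908.
CI: 0.14531 ± 0.10908 = (0.0362, 0.2544).

(0.0362, 0.2544)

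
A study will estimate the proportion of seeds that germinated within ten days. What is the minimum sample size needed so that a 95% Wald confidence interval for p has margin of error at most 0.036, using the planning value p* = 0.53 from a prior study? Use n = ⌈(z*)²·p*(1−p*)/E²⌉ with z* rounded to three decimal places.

n = 739

The 95% critical value is z* = 1.960.
p*(1−p*) = 0.2491.
(z*)²·p*(1−p*)/E² = 3.841600·0.2491/0.001296 = 738.382.
Rounding up, n = 739.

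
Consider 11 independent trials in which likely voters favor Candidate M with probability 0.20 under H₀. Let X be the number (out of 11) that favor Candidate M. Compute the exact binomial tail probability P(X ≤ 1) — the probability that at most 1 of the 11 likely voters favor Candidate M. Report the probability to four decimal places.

P = 0.3221

X is binomial with n = 11 and p = 0.20.
P(X ≤ 1) = C(11,0)·0.20^0·0.80^11 + C(11,1)·0.20^1·0.80^10.
= 0.085899 + 0.236223 = 0.3221.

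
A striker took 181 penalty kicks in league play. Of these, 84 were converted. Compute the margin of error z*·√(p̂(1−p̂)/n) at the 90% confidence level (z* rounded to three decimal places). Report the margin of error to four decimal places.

ME = 0.0610

p̂ = 84/181 = 0.46409.
Standard error of p̂: √(0.248710/181) = √0.001374090 = 0.037069.
z* = 1.645 at the 90% level.
Margin of error = z*·SE = 1.645 × 0.037069 = 0.0610.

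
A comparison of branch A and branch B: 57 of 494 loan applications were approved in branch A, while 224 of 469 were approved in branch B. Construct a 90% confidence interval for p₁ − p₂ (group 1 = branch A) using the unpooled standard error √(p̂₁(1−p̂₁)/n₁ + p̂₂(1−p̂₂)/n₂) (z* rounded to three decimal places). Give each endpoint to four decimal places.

p̂₁ = 0.11538, p̂₂ = 0.47761, so the observed difference is -0.36223.
SE = √(0.000206621 + 0.000531980) = √0.000738601 = 0.027177.
For 90% confidence, z* = 1.645. Margin = 1.645·0.027177 = 0.04471.
Interval: -0.36223 ± 0.04471 → (-0.4069, -0.3175).

(-0.4069, -0.3175)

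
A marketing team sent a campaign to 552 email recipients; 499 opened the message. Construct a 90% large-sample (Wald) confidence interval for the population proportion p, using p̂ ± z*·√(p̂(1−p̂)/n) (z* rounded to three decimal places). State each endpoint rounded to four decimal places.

p̂ = 499/552 = 0.90399.
SE = √(p̂(1−p̂)/n) = √(0.086796/552) = 0.012539.
The 90% critical value is z* = 1.645.
Margin = 1.645·0.012539 = 0.02063.
So the interval runs from 0.8834 to 0.9246.

(0.8834, 0.9246)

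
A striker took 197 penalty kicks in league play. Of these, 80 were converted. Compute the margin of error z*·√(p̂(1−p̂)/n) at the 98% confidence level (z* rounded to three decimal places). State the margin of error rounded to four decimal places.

Sample proportion p̂ = 80/197 = 0.40609.
SE(p̂) = √(0.40609·0.59391/197) = 0.034990.
For 98% confidence, z* = 2.326.
So ME = 0.0814.

ME = 0.0814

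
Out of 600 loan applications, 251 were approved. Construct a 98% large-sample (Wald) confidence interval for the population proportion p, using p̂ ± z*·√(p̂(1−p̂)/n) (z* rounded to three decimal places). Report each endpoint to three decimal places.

(0.371, 0.465)

Sample proportion p̂ = 251/600 = 0.41833.
SE = √(p̂(1−p̂)/n) = √(0.243331/600) = 0.020138.
For 98% confidence, z* = 2.326.
Margin of error: 2.326 × 0.020138 = 0.04684.
Interval: 0.41833 ± 0.04684 → (0.371, 0.465).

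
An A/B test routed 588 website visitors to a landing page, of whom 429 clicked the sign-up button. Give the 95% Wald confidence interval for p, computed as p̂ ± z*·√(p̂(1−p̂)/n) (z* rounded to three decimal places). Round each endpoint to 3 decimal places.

p̂ = 429/588 = 0.72959.
SE = √(p̂(1−p̂)/n) = √(0.197288/588) = 0.018317.
For 95% confidence, z* = 1.960.
Margin = 1.960·0.018317 = 0.03590.
CI: 0.72959 ± 0.03590 = (0.694, 0.765).

(0.694, 0.765)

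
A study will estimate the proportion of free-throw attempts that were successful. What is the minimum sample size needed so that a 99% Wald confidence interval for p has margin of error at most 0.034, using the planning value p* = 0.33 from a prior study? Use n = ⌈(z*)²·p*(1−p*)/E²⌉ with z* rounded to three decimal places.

For 99% confidence, z* = 2.576.
p*(1−p*) = 0.2211.
(z*)²·p*(1−p*)/E² = 6.635776·0.2211/0.001156 = 1269.178.
⌈1269.178⌉ = 1270.

n = 1270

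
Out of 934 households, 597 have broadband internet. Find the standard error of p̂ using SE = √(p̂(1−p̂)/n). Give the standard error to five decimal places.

SE = 0.01571

With x = 597 successes in n = 934, p̂ = 0.63919.
p̂(1−p̂) = 0.230626.
SE = √(0.230626/934) = √0.000246923 = 0.01571.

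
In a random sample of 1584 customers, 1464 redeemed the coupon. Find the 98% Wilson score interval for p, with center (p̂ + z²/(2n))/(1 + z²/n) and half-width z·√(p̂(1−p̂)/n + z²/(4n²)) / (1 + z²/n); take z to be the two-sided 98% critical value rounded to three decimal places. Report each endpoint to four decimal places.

(0.9073, 0.9383)

Here p̂ = 1464/1584 = 0.92424 and z = 2.326 (z² = 5.410276).
1 + z²/n = 1.003416.
Center = (0.92424 + 0.001708)/1.003416 = 0.92280.
Radicand: p̂(1−p̂)/n + z²/(4n²) = 0.000044204 + 0.000000539 = 0.000044743.
Half-width = 2.326·√0.000044743/1.003416 = 0.01551.
CI: 0.92280 ± 0.01551 = (0.9073, 0.9383).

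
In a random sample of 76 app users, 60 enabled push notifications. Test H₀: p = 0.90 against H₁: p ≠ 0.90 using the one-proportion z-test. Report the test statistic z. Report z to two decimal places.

With x = 60 successes in n = 76, p̂ = 0.78947.
Under H₀, SE = √(p₀(1−p₀)/n) = √(0.90·0.10/76) = √0.001184211 = 0.034412.
z = (p̂ − p₀)/SE = (0.78947 − 0.90)/0.034412 = -3.21.

z = -3.21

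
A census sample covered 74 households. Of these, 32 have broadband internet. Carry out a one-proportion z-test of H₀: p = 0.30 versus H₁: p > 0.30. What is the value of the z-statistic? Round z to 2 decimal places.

z = 2.49

With x = 32 successes in n = 74, p̂ = 0.43243.
Null standard error: √(0.30·0.70/74) = √0.002837838 = 0.053271.
z = (0.43243 − 0.30)/0.053271 = 0.13243/0.053271 = 2.49.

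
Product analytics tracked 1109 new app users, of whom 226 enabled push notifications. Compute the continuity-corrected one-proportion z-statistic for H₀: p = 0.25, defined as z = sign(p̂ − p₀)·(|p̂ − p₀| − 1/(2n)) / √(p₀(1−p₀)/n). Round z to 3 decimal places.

z = -3.519

p̂ = 226/1109 = 0.20379. p̂ − p₀ = -0.046213.
Continuity correction 1/(2n) = 1/2218 = 0.000451.
Corrected numerator: |-0.046213| − 0.000451 = 0.045762.
SE₀ = √(0.25·0.75/1109) = 0.013003.
z = (−)0.045762/0.013003 = -3.519.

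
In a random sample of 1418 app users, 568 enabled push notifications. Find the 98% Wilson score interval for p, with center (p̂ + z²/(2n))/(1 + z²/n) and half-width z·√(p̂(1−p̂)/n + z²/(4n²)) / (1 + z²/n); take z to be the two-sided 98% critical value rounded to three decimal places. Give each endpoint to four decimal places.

(0.3707, 0.4312)

Here p̂ = 568/1418 = 0.40056 and z = 2.326 (z² = 5.410276).
1 + z²/n = 1.003815.
Center = (0.40056 + 0.001908)/1.003815 = 0.40094.
Radicand: p̂(1−p̂)/n + z²/(4n²) = 0.000169332 + 0.000000673 = 0.000170005.
Half-width = 2.326·√0.000170005/1.003815 = 0.03021.
So the interval runs from 0.3707 to 0.4312.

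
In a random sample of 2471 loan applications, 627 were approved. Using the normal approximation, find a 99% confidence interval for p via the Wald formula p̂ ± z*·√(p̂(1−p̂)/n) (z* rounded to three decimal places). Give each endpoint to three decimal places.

(0.231, 0.276)

The sample proportion is 627/2471 = 0.25374.
SE = √(p̂(1−p̂)/n) = √(0.189358/2471) = 0.008754.
z* = 2.576 at the 99% level.
Margin = 2.576·0.008754 = 0.02255.
So the interval runs from 0.231 to 0.276.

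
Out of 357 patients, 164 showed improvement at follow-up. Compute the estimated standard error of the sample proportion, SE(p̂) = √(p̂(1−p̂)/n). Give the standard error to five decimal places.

SE = 0.02638

With x = 164 successes in n = 357, p̂ = 0.45938.
p̂(1−p̂) = 0.248350.
Dividing by n and taking the root: √0.000695658 = 0.02638.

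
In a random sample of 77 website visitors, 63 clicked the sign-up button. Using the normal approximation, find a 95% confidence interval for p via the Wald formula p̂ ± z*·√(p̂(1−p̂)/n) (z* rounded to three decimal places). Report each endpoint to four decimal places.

With x = 63 successes in n = 77, p̂ = 0.81818.
Standard error of p̂: √(0.148760/77) = √0.001931952 = 0.043954.
The 95% critical value is z* = 1.960.
Margin of error: 1.960 × 0.043954 = 0.08615.
Interval: 0.81818 ± 0.08615 → (0.7320, 0.9043).

(0.7320, 0.9043)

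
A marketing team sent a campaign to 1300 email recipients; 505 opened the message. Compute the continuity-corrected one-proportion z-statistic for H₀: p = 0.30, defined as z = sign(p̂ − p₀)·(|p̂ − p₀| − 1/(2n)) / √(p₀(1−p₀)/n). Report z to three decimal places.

p̂ = 505/1300 = 0.38846. p̂ − p₀ = 0.088462.
1/(2n) = 0.000385.
Corrected numerator: |0.088462| − 0.000385 = 0.088077.
Null standard error: √(0.30·0.70/1300) = √0.000161538 = 0.012710.
z = +0.088077/0.012710 = 6.930.

z = 6.930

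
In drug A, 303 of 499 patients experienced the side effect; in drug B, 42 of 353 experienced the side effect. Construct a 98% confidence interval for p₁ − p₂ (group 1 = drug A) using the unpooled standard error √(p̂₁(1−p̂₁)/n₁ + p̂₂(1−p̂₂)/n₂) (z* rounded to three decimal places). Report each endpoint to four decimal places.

p̂₁ = 303/499 = 0.60721, p̂₂ = 42/353 = 0.11898; p̂₁ − p̂₂ = 0.48823.
Unpooled SE = √(p̂₁(1−p̂₁)/n₁ + p̂₂(1−p̂₂)/n₂) = √(0.000477966 + 0.000296952) = 0.027837.
z* = 2.326 at the 98% level. Margin = 2.326·0.027837 = 0.06475.
So the interval runs from 0.4235 to 0.5530.

(0.4235, 0.5530)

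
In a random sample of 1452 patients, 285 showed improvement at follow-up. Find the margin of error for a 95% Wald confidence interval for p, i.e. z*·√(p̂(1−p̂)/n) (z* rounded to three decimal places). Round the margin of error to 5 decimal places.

With x = 285 successes in n = 1452, p̂ = 0.19628.
SE(p̂) = √(0.19628·0.80372/1452) = 0.010423.
The 95% critical value is z* = 1.960.
So ME = 0.02043.

ME = 0.02043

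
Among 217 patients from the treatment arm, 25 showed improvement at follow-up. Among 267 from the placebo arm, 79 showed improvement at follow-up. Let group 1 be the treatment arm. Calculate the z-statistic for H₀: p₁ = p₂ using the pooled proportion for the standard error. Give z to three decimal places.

p̂₁ = 25/217 = 0.11521, p̂₂ = 79/267 = 0.29588.
Pooled p̂ = (25+79)/(217+267) = 104/484 = 0.21488.
Pooled SE = √[0.1687043·0.00835361] ≈ 0.037541.
z = -0.18067/0.037541 = -4.813.

z = -4.813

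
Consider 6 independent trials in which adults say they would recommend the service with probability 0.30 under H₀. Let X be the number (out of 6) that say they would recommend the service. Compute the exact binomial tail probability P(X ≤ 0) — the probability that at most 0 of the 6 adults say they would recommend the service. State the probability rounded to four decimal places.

P = 0.1176

X ~ Binomial(n=6, p=0.30).
P(X ≤ 0) = C(6,0)·0.30^0·0.70^6.
= 0.117649 = 0.1176.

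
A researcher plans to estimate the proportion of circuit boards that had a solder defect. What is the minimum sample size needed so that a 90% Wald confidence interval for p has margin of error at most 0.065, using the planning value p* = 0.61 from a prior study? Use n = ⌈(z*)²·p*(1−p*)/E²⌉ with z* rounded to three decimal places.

For 90% confidence, z* = 1.645.
p*(1−p*) = 0.2379.
(z*)²·p*(1−p*)/E² = 2.706025·0.2379/0.004225 = 152.370.
⌈152.370⌉ = 153.

n = 153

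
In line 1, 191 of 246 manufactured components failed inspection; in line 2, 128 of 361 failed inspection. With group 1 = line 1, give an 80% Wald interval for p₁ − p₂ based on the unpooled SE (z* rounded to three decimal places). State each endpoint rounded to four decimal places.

p̂₁ = 191/246 = 0.77642, p̂₂ = 128/361 = 0.35457; p̂₁ − p̂₂ = 0.42185.
SE = √(0.000705652 + 0.000633934) = √0.001339586 = 0.036600.
z* = 1.282 at the 80% level. Margin = 1.282·0.036600 = 0.04692.
CI: 0.42185 ± 0.04692 = (0.3749, 0.4688).

(0.3749, 0.4688)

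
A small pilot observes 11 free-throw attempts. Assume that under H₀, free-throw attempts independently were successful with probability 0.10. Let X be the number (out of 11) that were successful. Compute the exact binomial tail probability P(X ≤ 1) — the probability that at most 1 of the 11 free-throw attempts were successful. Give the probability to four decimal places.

X is binomial with n = 11 and p = 0.10.
P(X ≤ 1) = C(11,0)·0.10^0·0.90^11 + C(11,1)·0.10^1·0.90^10.
= 0.313811 + 0.383546 = 0.6974.

P = 0.6974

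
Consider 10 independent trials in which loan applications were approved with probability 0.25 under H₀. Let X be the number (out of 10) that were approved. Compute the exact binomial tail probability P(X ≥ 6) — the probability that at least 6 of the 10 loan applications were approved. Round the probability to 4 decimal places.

X is binomial with n = 10 and p = 0.25.
P(X ≥ 6) = Σ_{j=6}^{10} C(10,j)·0.25^j·0.75^{10−j}.
= 0.016222 + 0.003090 + 0.000386 + 0.000029 + 0.000001 = 0.0197.

P = 0.0197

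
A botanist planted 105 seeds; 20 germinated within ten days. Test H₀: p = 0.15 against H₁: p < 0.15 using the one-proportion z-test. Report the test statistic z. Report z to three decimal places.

z = 1.162

p̂ = 20/105 = 0.19048.
Null standard error: √(0.15·0.85/105) = √0.001214286 = 0.034847.
z = (0.19048 − 0.15)/0.034847 = 0.04048/0.034847 = 1.162.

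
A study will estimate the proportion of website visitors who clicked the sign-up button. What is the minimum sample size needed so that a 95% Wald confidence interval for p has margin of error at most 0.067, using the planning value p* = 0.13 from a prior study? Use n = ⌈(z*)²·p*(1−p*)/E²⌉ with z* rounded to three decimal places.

z* = 1.960 at the 95% level.
p*(1−p*) = 0.1131.
Required n before rounding: 3.841600 × 0.1131 / 0.067² = 96.789.
Rounding up, n = 97.

n = 97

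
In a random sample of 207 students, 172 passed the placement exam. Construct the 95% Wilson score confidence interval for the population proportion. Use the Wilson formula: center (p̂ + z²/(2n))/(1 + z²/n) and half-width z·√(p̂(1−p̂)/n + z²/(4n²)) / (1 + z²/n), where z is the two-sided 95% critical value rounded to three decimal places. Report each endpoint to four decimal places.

(0.7739, 0.8758)

Here p̂ = 172/207 = 0.83092 and z = 1.960 (z² = 3.841600).
Denominator 1 + z²/n = 1 + 3.841600/207 = 1.018558.
Adjusted center: (0.83092 + z²/(2n))/1.018558 = 0.82489.
Radicand: p̂(1−p̂)/n + z²/(4n²) = 0.000678712 + 0.000022414 = 0.000701126.
Half-width = 1.960·√0.000701126/1.018558 = 0.05095.
CI: 0.82489 ± 0.05095 = (0.7739, 0.8758).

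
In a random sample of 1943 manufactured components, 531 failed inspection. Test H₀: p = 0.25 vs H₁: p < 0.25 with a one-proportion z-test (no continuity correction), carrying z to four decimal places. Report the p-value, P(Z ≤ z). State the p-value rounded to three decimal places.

p-value = 0.991

Sample proportion p̂ = 531/1943 = 0.27329.
SE₀ = √(0.25·0.75/1943) = 0.009823.
Test statistic (full precision, shown to 4 dp): z = (531/1943 − 0.25)/SE₀ ≈ 2.3707.
From the standard normal, P(Z ≤ z) = 0.991.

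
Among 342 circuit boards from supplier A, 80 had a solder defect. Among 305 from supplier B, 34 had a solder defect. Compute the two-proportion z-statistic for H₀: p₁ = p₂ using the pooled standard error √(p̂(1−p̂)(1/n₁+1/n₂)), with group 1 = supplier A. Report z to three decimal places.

Sample proportions: p̂₁ = 80/342 = 0.23392 and p̂₂ = 34/305 = 0.11148.
Pooling: p̂ = 114/647 = 0.17620.
SE = √[p̂(1−p̂)(1/n₁+1/n₂)] = √[0.17620·0.82380·(1/342+1/305)] ≈ 0.030006.
z = 0.12244/0.030006 = 4.081.

z = 4.081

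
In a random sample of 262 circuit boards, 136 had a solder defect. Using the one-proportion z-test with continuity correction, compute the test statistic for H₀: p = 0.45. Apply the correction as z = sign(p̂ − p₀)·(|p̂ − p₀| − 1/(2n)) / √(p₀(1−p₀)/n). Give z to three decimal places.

z = 2.186

The sample proportion is 136/262 = 0.51908. p̂ − p₀ = 0.069084.
Continuity correction 1/(2n) = 1/524 = 0.001908.
Corrected numerator: |0.069084| − 0.001908 = 0.067176.
SE₀ = √(0.45·0.55/262) = 0.030735.
z = (+)0.067176/0.030735 = 2.186.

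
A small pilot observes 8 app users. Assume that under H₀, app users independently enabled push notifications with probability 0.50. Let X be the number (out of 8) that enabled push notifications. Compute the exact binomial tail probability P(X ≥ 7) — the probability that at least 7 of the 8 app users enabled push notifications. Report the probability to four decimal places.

P = 0.0352

X is binomial with n = 8 and p = 0.50.
P(X ≥ 7) = C(8,7)·0.50^7·0.50^1 + C(8,8)·0.50^8·0.50^0.
= 0.031250 + 0.003906 = 0.0352.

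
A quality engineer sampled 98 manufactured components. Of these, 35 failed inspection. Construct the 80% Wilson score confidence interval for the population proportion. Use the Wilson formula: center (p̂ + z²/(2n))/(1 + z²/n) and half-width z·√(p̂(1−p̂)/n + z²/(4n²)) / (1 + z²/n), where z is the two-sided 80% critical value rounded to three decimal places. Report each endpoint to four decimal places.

(0.2979, 0.4211)

p̂ = 35/98 = 0.35714; z = 1.282, so z² = 1.643524.
Denominator 1 + z²/n = 1 + 1.643524/98 = 1.016771.
Adjusted center: (0.35714 + z²/(2n))/1.016771 = 0.35950.
Radicand: p̂(1−p̂)/n + z²/(4n²) = 0.002342774 + 0.000042782 = 0.002385556.
Half-width = 1.282·√0.002385556/1.016771 = 0.06158.
So the interval runs from 0.2979 to 0.4211.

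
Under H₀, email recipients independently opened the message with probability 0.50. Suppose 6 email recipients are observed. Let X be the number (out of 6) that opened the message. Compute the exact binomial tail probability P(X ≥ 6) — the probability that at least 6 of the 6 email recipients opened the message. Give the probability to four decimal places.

P = 0.0156

X ~ Binomial(n=6, p=0.50).
P(X ≥ 6) = C(6,6)·0.50^6·0.50^0.
= 0.015625 = 0.0156.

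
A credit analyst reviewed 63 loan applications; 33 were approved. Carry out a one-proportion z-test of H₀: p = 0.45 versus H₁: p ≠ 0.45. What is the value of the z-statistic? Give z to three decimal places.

p̂ = 33/63 = 0.52381.
Null standard error: √(0.45·0.55/63) = √0.003928571 = 0.062678.
Test statistic: z = 0.07381/0.062678 = 1.178.

z = 1.178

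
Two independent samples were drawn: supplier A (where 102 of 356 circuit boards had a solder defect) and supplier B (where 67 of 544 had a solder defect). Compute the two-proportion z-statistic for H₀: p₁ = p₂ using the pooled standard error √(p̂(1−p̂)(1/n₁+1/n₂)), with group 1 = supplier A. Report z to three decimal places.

Sample proportions: p̂₁ = 102/356 = 0.28652 and p̂₂ = 67/544 = 0.12316.
Pooling: p̂ = 169/900 = 0.18778.
SE = √[p̂(1−p̂)(1/n₁+1/n₂)] = √[0.18778·0.81222·(1/356+1/544)] ≈ 0.026623.
z = (p̂₁ − p̂₂)/SE = (0.28652 − 0.12316)/0.026623 = 0.16336/0.026623 = 6.136.

z = 6.136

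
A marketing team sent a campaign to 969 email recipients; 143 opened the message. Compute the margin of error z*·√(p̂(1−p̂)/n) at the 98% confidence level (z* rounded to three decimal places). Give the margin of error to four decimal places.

ME = 0.0265

p̂ = 143/969 = 0.14757.
SE = √(p̂(1−p̂)/n) = √(0.125796/969) = 0.011394.
For 98% confidence, z* = 2.326.
Margin of error = z*·SE = 2.326 × 0.011394 = 0.0265.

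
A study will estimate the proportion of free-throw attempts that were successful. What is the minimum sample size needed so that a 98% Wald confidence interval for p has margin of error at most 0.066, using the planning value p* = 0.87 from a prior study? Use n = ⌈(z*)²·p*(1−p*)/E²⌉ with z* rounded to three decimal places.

The 98% critical value is z* = 2.326.
p*(1−p*) = 0.87·0.13 = 0.1131.
(z*)²·p*(1−p*)/E² = 5.410276·0.1131/0.004356 = 140.473.
Rounding up, n = 141.

n = 141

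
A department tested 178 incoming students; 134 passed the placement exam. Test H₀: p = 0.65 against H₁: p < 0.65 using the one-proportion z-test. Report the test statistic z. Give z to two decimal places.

The sample proportion is 134/178 = 0.75281.
SE₀ = √(0.65·0.35/178) = 0.035750.
z = (p̂ − p₀)/SE = (0.75281 − 0.65)/0.035750 = 2.88.

z = 2.88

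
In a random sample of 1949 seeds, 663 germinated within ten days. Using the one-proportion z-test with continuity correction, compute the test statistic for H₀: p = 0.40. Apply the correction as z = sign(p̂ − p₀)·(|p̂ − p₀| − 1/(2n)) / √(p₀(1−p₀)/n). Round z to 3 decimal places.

z = -5.368

The sample proportion is 663/1949 = 0.34017. p̂ − p₀ = -0.059826.
Continuity correction 1/(2n) = 1/3898 = 0.000257.
Corrected numerator: |-0.059826| − 0.000257 = 0.059569.
Null standard error: √(0.40·0.60/1949) = √0.000123140 = 0.011097.
z = (−)0.059569/0.011097 = -5.368.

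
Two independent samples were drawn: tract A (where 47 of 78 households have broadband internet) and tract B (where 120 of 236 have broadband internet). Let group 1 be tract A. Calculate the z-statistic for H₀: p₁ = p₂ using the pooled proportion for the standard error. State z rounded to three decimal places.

z = 1.444

p̂₁ = 47/78 = 0.60256, p̂₂ = 120/236 = 0.50847.
Pooling: p̂ = 167/314 = 0.53185.
SE = √[p̂(1−p̂)(1/n₁+1/n₂)] = √[0.53185·0.46815·(1/78+1/236)] ≈ 0.065170.
z = (p̂₁ − p̂₂)/SE = (0.60256 − 0.50847)/0.065170 = 0.09409/0.065170 = 1.444.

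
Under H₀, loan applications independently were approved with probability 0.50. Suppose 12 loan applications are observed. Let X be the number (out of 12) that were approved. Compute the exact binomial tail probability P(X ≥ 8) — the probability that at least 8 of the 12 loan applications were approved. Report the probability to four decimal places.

P = 0.1938

X is binomial with n = 12 and p = 0.50.
P(X ≥ 8) = Σ_{j=8}^{12} C(12,j)·0.50^j·0.50^{12−j}.
= 0.120850 + 0.053711 + 0.016113 + 0.002930 + 0.000244 = 0.1938.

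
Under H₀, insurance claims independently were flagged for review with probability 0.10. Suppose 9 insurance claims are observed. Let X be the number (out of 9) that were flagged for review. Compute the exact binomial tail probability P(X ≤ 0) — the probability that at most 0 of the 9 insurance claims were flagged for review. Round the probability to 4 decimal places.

P = 0.3874

X is binomial with n = 9 and p = 0.10.
P(X ≤ 0) = C(9,0)·0.10^0·0.90^9.
= 0.387420 = 0.3874.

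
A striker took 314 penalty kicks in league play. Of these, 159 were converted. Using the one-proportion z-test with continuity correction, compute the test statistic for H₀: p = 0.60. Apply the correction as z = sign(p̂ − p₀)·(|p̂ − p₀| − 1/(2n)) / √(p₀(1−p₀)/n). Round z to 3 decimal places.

z = -3.329

With x = 159 successes in n = 314, p̂ = 0.50637. p̂ − p₀ = -0.093631.
1/(2n) = 0.001592.
Corrected numerator: |-0.093631| − 0.001592 = 0.092039.
SE₀ = √(0.60·0.40/314) = 0.027647.
z = −0.092039/0.027647 = -3.329.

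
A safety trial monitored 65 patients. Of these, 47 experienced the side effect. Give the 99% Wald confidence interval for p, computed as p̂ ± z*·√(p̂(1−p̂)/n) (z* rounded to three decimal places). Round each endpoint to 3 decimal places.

Sample proportion p̂ = 47/65 = 0.72308.
SE(p̂) = √(0.72308·0.27692/65) = 0.055503.
z* = 2.576 at the 99% level.
Margin of error: 2.576 × 0.055503 = 0.14298.
So the interval runs from 0.580 to 0.866.

(0.580, 0.866)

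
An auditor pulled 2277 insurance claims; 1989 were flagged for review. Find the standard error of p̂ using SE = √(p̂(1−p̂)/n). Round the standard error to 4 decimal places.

SE = 0.0070

p̂ = 1989/2277 = 0.87352.
p̂(1−p̂) = 0.87352·0.12648 = 0.110483.
SE = √(0.110483/2277) = 0.0070.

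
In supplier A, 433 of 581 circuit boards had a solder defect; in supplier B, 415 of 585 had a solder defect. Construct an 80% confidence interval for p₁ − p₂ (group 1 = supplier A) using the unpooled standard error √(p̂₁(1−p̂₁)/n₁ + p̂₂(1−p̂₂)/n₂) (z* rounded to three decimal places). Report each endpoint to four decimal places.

p̂₁ = 433/581 = 0.74527, p̂₂ = 415/585 = 0.70940; p̂₁ − p̂₂ = 0.03587.
SE = √(0.000326754 + 0.000352395) = √0.000679149 = 0.026060.
The 80% critical value is z* = 1.282. Margin of error = 0.03341.
So the interval runs from 0.0025 to 0.0693.

(0.0025, 0.0693)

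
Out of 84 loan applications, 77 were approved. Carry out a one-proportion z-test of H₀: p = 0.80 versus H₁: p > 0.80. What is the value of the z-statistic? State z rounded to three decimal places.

p̂ = 77/84 = 0.91667.
SE₀ = √(0.80·0.20/84) = 0.043644.
z = (0.91667 − 0.80)/0.043644 = 0.11667/0.043644 = 2.673.

z = 2.673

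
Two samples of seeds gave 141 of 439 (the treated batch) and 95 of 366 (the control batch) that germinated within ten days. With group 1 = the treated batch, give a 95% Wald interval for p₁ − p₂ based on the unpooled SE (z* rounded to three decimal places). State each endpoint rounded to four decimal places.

(-0.0010, 0.1243)

p̂₁ = 141/439 = 0.32118, p̂₂ = 95/366 = 0.25956; p̂₁ − p̂₂ = 0.06162.
Unpooled SE = √(p̂₁(1−p̂₁)/n₁ + p̂₂(1−p̂₂)/n₂) = √(0.000496640 + 0.000525109) = 0.031965.
For 95% confidence, z* = 1.960. Margin of error = 0.06265.
So the interval runs from -0.0010 to 0.1243.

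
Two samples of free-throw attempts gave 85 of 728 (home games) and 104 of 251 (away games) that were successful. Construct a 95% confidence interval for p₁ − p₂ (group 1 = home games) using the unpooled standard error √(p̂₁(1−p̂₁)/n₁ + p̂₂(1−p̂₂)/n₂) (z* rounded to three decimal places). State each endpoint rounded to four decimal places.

p̂₁ = 0.11676, p̂₂ = 0.41434, so the observed difference is -0.29758.
SE = √(0.000141656 + 0.000966784) = √0.001108440 = 0.033293.
For 95% confidence, z* = 1.960. Margin = 1.960·0.033293 = 0.06525.
Interval: -0.29758 ± 0.06525 → (-0.3628, -0.2323).

(-0.3628, -0.2323)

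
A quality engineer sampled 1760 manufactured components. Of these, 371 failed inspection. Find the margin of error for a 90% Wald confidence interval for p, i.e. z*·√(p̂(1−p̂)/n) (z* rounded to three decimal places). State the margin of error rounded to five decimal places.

ME = 0.01599

Sample proportion p̂ = 371/1760 = 0.21080.
Standard error of p̂: √(0.166361/1760) = √0.000094523 = 0.009722.
z* = 1.645 at the 90% level.
ME = 1.645·0.009722 = 0.01599.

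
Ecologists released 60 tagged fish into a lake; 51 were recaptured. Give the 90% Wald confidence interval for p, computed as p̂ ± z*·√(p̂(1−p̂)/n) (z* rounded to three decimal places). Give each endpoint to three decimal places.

(0.774, 0.926)

Sample proportion p̂ = 51/60 = 0.85000.
SE(p̂) = √(0.85000·0.15000/60) = 0.046098.
The 90% critical value is z* = 1.645.
Margin of error: 1.645 × 0.046098 = 0.07583.
Interval: 0.85000 ± 0.07583 → (0.774, 0.926).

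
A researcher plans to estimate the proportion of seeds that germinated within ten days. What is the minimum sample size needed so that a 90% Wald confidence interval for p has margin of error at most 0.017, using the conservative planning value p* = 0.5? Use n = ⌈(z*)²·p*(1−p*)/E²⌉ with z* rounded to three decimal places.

For 90% confidence, z* = 1.645.
p*(1−p*) = 0.2500.
(z*)²·p*(1−p*)/E² = 2.706025·0.2500/0.000289 = 2340.852.
⌈2340.852⌉ = 2341.

n = 2341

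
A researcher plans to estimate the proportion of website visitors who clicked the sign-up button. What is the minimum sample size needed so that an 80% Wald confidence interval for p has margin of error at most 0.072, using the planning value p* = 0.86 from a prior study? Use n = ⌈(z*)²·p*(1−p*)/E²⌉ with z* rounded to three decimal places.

For 80% confidence, z* = 1.282.
p*(1−p*) = 0.1204.
Required n before rounding: 1.643524 × 0.1204 / 0.072² = 38.171.
Rounding up, n = 39.

n = 39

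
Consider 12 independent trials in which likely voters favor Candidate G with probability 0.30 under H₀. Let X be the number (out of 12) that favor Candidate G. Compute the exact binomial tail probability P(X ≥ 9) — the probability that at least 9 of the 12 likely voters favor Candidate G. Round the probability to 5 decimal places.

P = 0.00169

X is binomial with n = 12 and p = 0.30.
P(X ≥ 9) = C(12,9)·0.30^9·0.70^3 + C(12,10)·0.30^10·0.70^2 + C(12,11)·0.30^11·0.70^1 + C(12,12)·0.30^12·0.70^0.
= 0.001485 + 0.000191 + 0.000015 + 0.000001 = 0.00169.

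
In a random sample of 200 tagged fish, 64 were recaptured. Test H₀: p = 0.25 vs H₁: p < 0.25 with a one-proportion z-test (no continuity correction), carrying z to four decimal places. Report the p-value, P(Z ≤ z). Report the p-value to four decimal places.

p-value = 0.9889

The sample proportion is 64/200 = 0.32000.
Under H₀, SE = √(p₀(1−p₀)/n) = √(0.25·0.75/200) = √0.000937500 = 0.030619.
Test statistic (full precision, shown to 4 dp): z = (64/200 − 0.25)/SE₀ ≈ 2.2862.
From the standard normal, P(Z ≤ z) = 0.9889.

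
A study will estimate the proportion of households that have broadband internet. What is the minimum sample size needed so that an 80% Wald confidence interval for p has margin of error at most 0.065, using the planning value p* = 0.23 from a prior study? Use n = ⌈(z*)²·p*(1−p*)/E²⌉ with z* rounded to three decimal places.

The 80% critical value is z* = 1.282.
p*(1−p*) = 0.23·0.77 = 0.1771.
(z*)²·p*(1−p*)/E² = 1.643524·0.1771/0.004225 = 68.892.
Rounding up, n = 69.

n = 69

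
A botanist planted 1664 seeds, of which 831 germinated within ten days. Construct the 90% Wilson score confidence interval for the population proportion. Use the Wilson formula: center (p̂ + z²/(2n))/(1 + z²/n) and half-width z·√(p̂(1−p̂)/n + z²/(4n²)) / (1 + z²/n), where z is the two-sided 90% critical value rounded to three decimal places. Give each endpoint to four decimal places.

(0.4793, 0.5195)

p̂ = 831/1664 = 0.49940; z = 1.645, so z² = 2.706025.
1 + z²/n = 1.001626.
Center = (0.49940 + 0.000813)/1.001626 = 0.49940.
Radicand: p̂(1−p̂)/n + z²/(4n²) = 0.000150240 + 0.000000244 = 0.000150484.
Half-width = z·√(radicand)/denom = 1.645·0.012267/1.001626 = 0.02015.
Interval: 0.49940 ± 0.02015 → (0.4793, 0.5195).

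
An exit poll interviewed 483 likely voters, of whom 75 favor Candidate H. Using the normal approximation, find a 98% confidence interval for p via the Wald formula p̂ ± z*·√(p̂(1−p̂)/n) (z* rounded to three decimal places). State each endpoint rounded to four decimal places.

(0.1169, 0.1936)

The sample proportion is 75/483 = 0.15528.
SE(p̂) = √(0.15528·0.84472/483) = 0.016479.
The 98% critical value is z* = 2.326.
Margin of error: 2.326 × 0.016479 = 0.03833.
CI: 0.15528 ± 0.03833 = (0.1169, 0.1936).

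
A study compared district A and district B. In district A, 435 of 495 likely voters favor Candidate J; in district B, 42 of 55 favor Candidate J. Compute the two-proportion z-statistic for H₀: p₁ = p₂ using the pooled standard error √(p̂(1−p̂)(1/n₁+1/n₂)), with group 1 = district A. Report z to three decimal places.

Sample proportions: p̂₁ = 435/495 = 0.87879 and p̂₂ = 42/55 = 0.76364.
Pooled p̂ = (435+42)/(495+55) = 477/550 = 0.86727.
SE = √[p̂(1−p̂)(1/n₁+1/n₂)] = √[0.86727·0.13273·(1/495+1/55)] ≈ 0.048223.
z = 0.11515/0.048223 = 2.388.

z = 2.388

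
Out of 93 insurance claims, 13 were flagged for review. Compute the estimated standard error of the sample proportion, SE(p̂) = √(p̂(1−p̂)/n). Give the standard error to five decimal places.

p̂ = 13/93 = 0.13978.
p̂(1−p̂) = 0.120242.
SE = √(0.120242/93) = √0.001292925 = 0.03596.

SE = 0.03596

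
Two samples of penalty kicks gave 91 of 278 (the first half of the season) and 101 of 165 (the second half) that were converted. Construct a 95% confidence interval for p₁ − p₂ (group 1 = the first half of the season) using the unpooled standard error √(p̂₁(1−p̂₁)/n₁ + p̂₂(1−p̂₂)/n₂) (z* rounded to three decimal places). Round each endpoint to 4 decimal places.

(-0.3774, -0.1922)

p̂₁ = 0.32734, p̂₂ = 0.61212, so the observed difference is -0.28478.
Unpooled SE = √(p̂₁(1−p̂₁)/n₁ + p̂₂(1−p̂₂)/n₂) = √(0.000792043 + 0.001438963) = 0.047234.
For 95% confidence, z* = 1.960. Margin = 1.960·0.047234 = 0.09258.
CI: -0.28478 ± 0.09258 = (-0.3774, -0.1922).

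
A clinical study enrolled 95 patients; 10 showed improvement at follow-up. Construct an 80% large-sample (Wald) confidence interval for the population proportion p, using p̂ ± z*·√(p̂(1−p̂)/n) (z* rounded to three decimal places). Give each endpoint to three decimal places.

(0.065, 0.146)

The sample proportion is 10/95 = 0.10526.
SE(p̂) = √(0.10526·0.89474/95) = 0.031486.
z* = 1.282 at the 80% level.
Margin = 1.282·0.031486 = 0.04037.
CI: 0.10526 ± 0.04037 = (0.065, 0.146).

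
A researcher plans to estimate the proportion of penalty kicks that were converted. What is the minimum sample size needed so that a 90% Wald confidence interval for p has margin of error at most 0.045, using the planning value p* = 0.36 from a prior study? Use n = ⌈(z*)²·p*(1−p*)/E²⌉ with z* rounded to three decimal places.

For 90% confidence, z* = 1.645.
p*(1−p*) = 0.2304.
(z*)²·p*(1−p*)/E² = 2.706025·0.2304/0.002025 = 307.886.
⌈307.886⌉ = 308.

n = 308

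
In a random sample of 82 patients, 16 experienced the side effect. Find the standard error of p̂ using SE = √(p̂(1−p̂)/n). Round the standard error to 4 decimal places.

SE = 0.0438

With x = 16 successes in n = 82, p̂ = 0.19512.
p̂(1−p̂) = 0.19512·0.80488 = 0.157048.
SE = √(0.157048/82) = √0.001915220 = 0.0438.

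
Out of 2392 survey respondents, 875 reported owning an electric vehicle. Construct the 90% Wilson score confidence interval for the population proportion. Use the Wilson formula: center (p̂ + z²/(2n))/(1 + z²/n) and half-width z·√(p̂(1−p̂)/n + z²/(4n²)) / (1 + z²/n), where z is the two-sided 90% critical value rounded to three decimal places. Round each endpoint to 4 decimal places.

(0.3498, 0.3821)

Here p̂ = 875/2392 = 0.36580 and z = 1.645 (z² = 2.706025).
Denominator 1 + z²/n = 1 + 2.706025/2392 = 1.001131.
Center = (0.36580 + 0.000566)/1.001131 = 0.36595.
Radicand: p̂(1−p̂)/n + z²/(4n²) = 0.000096986 + 0.000000118 = 0.000097104.
Half-width = z·√(radicand)/denom = 1.645·0.009854/1.001131 = 0.01619.
So the interval runs from 0.3498 to 0.3821.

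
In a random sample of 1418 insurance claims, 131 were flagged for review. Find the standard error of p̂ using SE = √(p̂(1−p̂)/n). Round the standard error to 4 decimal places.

SE = 0.0077

p̂ = 131/1418 = 0.09238.
p̂(1−p̂) = 0.09238·0.90762 = 0.083846.
SE = √(0.083846/1418) = √0.000059130 = 0.0077.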